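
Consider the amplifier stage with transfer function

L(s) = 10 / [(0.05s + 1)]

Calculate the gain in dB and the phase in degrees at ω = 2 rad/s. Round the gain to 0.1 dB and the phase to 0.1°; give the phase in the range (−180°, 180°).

20.0 dB, -5.7°

At ω = 2 rad/s:
pole (1 + j2·0.05) = 1 + j0.1 → |·| ≈ 1.005, ∠ ≈ 5.71°
|L| = 10 · 1 / (1.005) ≈ 9.9502
Gain = 20 log₁₀(9.9502) ≈ 19.96 dB
∠L = (0°) − (5.71°) = -5.71°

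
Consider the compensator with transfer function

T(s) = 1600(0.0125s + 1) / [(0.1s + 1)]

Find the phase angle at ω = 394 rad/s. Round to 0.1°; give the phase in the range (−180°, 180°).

-10.0°

At ω = 394 rad/s:
zero (1 + j394·0.0125) = 1 + j4.925 → |·| ≈ 5.0255, ∠ ≈ 78.52°
pole (1 + j394·0.1) = 1 + j39.4 → |·| ≈ 39.413, ∠ ≈ 88.55°
∠T = (78.52°) − (88.55°) = -10.03°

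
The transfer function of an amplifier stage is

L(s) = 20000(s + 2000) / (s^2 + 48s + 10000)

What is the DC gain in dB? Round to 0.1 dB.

72.0 dB

L(0) = 20000·2000 / 10000 = 4000
20 log₁₀(4000) ≈ 72.04 dB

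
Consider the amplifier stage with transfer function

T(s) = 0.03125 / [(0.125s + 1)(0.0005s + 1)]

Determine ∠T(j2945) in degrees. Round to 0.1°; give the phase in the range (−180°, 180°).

-145.7°

At ω = 2945 rad/s:
pole (1 + j2945·0.125) = 1 + j368.125 → |·| ≈ 368.13, ∠ ≈ 89.84°
pole (1 + j2945·0.0005) = 1 + j1.4725 → |·| ≈ 1.78, ∠ ≈ 55.82°
∠T = (0°) − (89.84° + 55.82°) = -145.66°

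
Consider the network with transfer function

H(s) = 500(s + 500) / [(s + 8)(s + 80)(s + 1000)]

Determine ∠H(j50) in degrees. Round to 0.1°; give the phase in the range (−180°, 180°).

At s = jω = j50:
zero (s+500): 500 + j50 → |·| = √(500²+50²) = √252500 ≈ 502.49, ∠ = arctan(50/500) ≈ 5.71°
pole (s+8): 8 + j50 → |·| = √(8²+50²) = √2564 ≈ 50.636, ∠ = arctan(50/8) ≈ 80.91°
pole (s+80): 80 + j50 → |·| = √(80²+50²) = √8900 ≈ 94.34, ∠ = arctan(50/80) ≈ 32.01°
pole (s+1000): 1000 + j50 → |·| = √(1000²+50²) = √1002500 ≈ 1001.2, ∠ = arctan(50/1000) ≈ 2.86°
∠H = 5.71° − 115.78° = -110.07°

-110.1°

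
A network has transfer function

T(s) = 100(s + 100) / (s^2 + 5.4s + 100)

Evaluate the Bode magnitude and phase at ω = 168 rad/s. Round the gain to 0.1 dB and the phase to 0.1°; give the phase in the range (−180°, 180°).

-3.2 dB, -118.9°

At s = jω = j168:
zero (s+100): 100 + j168 → |·| = √(100²+168²) = √38224 ≈ 195.51, ∠ = arctan(168/100) ≈ 59.24°
quadratic: (j168)² + 5.4·j168 + 100 = -28124 + j907.2 → |·| ≈ 28139, ∠ ≈ 178.15°
|T| = 100 · 195.51 / 28139 ≈ 0.6948
Gain = 20 log₁₀(0.6948) ≈ -3.16 dB
∠T = 59.24° − 178.15° = -118.91°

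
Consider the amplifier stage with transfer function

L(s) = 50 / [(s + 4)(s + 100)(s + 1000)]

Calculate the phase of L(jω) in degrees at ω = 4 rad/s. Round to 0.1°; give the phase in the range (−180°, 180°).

At s = jω = j4:
pole (s+4): 4 + j4 → |·| = √(4²+4²) = √32 ≈ 5.6569, ∠ = arctan(4/4) ≈ 45.00°
pole (s+100): 100 + j4 → |·| = √(100²+4²) = √10016 ≈ 100.08, ∠ = arctan(4/100) ≈ 2.29°
pole (s+1000): 1000 + j4 → |·| = √(1000²+4²) = √1000016 ≈ 1000, ∠ = arctan(4/1000) ≈ 0.23°
∠L = 0.00° − 47.52° = -47.52°

-47.5°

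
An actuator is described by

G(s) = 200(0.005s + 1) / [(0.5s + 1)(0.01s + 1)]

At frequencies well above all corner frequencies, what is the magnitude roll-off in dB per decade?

Each pole contributes −20 dB/decade at high frequency; each zero contributes +20 dB/decade.
Net: 1 zero(s) − 2 pole(s) → -20 dB/decade.

-20 dB/decade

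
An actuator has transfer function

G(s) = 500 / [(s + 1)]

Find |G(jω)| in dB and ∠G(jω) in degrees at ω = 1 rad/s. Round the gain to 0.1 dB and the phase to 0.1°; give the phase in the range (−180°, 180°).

At ω = 1 rad/s:
pole (1 + j1·1) = 1 + j1 → |·| ≈ 1.4142, ∠ ≈ 45.00°
|G| = 500 · 1 / (1.4142) ≈ 353.56
Gain = 20 log₁₀(353.56) ≈ 50.97 dB
∠G = (0°) − (45.00°) = -45.00°

51.0 dB, -45.0°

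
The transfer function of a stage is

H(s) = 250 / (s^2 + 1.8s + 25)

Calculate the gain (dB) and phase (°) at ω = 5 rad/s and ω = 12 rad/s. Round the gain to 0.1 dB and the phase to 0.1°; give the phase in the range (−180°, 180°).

At s = jω = j5:
quadratic: (j5)² + 1.8·j5 + 25 = 0 + j9 → |·| ≈ 9, ∠ ≈ 90.00°
|H| = 250 / 9 ≈ 27.778
Gain = 20 log₁₀(27.778) ≈ 28.87 dB
∠H = 0.00° − 90.00° = -90.00°

At s = jω = j12:
quadratic: (j12)² + 1.8·j12 + 25 = -119 + j21.6 → |·| ≈ 120.94, ∠ ≈ 169.71°
|H| = 250 / 120.94 ≈ 2.0671
Gain = 20 log₁₀(2.0671) ≈ 6.31 dB
∠H = 0.00° − 169.71° = -169.71°

ω = 5: 28.9 dB, -90.0°; ω = 12: 6.3 dB, -169.7°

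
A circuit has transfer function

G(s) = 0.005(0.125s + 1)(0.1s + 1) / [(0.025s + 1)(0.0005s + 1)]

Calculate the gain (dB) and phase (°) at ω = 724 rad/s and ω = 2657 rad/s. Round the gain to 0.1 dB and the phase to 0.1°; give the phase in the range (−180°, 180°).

ω = 724: 4.6 dB, 71.8°; ω = 2657: 12.0 dB, 37.4°

At ω = 724 rad/s:
zero (1 + j724·0.125) = 1 + j90.5 → |·| ≈ 90.506, ∠ ≈ 89.37°
zero (1 + j724·0.1) = 1 + j72.4 → |·| ≈ 72.407, ∠ ≈ 89.21°
pole (1 + j724·0.025) = 1 + j18.1 → |·| ≈ 18.128, ∠ ≈ 86.84°
pole (1 + j724·0.0005) = 1 + j0.362 → |·| ≈ 1.0635, ∠ ≈ 19.90°
|G| = 0.005 · 90.506 · 72.407 / (18.128 · 1.0635) ≈ 1.6996
Gain = 20 log₁₀(1.6996) ≈ 4.61 dB
∠G = (89.37° + 89.21°) − (86.84° + 19.90°) = 71.84°

At ω = 2657 rad/s:
zero (1 + j2657·0.125) = 1 + j332.125 → |·| ≈ 332.13, ∠ ≈ 89.83°
zero (1 + j2657·0.1) = 1 + j265.7 → |·| ≈ 265.7, ∠ ≈ 89.78°
pole (1 + j2657·0.025) = 1 + j66.425 → |·| ≈ 66.433, ∠ ≈ 89.14°
pole (1 + j2657·0.0005) = 1 + j1.3285 → |·| ≈ 1.6628, ∠ ≈ 53.03°
|G| = 0.005 · 332.13 · 265.7 / (66.433 · 1.6628) ≈ 3.9943
Gain = 20 log₁₀(3.9943) ≈ 12.03 dB
∠G = (89.83° + 89.78°) − (89.14° + 53.03°) = 37.44°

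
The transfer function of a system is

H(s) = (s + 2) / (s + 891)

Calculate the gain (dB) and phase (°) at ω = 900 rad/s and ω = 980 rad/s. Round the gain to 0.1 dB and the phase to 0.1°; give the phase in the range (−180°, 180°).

ω = 900: -3.0 dB, 44.6°; ω = 980: -2.6 dB, 42.2°

Substitute s = j900:
Numerator: (j900) + 2 = 2 + j900
Denominator: (j900) + 891 = 891 + j900
|N| = √(2² + 900²) ≈ 900, ∠N ≈ 89.87°
|D| = √(891² + 900²) ≈ 1266.4, ∠D ≈ 45.29°
|H| = 900 / 1266.4 ≈ 0.71068
Gain = 20 log₁₀(0.71068) ≈ -2.97 dB
∠H = 89.87° − 45.29° = 44.58°

Substitute s = j980:
Numerator: (j980) + 2 = 2 + j980
Denominator: (j980) + 891 = 891 + j980
|N| = √(2² + 980²) ≈ 980, ∠N ≈ 89.88°
|D| = √(891² + 980²) ≈ 1324.5, ∠D ≈ 47.72°
|H| = 980 / 1324.5 ≈ 0.7399
Gain = 20 log₁₀(0.7399) ≈ -2.62 dB
∠H = 89.88° − 47.72° = 42.16°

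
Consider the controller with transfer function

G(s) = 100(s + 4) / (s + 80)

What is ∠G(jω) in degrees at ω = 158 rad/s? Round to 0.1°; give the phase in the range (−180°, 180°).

At s = jω = j158:
zero (s+4): 4 + j158 → |·| = √(4²+158²) = √24980 ≈ 158.05, ∠ = arctan(158/4) ≈ 88.55°
pole (s+80): 80 + j158 → |·| = √(80²+158²) = √31364 ≈ 177.1, ∠ = arctan(158/80) ≈ 63.15°
∠G = 88.55° − 63.15° = 25.40°

25.4°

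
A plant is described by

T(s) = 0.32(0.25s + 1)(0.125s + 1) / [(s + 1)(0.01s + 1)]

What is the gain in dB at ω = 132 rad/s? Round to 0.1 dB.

-2.0 dB

At ω = 132 rad/s:
zero (1 + j132·0.25) = 1 + j33 → |·| ≈ 33.015, ∠ ≈ 88.26°
zero (1 + j132·0.125) = 1 + j16.5 → |·| ≈ 16.53, ∠ ≈ 86.53°
pole (1 + j132·1) = 1 + j132 → |·| ≈ 132, ∠ ≈ 89.57°
pole (1 + j132·0.01) = 1 + j1.32 → |·| ≈ 1.656, ∠ ≈ 52.85°
|T| = 0.32 · 33.015 · 16.53 / (132 · 1.656) ≈ 0.79891
Gain = 20 log₁₀(0.79891) ≈ -1.95 dB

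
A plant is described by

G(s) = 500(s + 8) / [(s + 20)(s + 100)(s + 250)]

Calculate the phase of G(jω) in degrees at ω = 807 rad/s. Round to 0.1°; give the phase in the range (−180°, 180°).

At s = jω = j807:
zero (s+8): 8 + j807 → |·| = √(8²+807²) = √651313 ≈ 807.04, ∠ = arctan(807/8) ≈ 89.43°
pole (s+20): 20 + j807 → |·| = √(20²+807²) = √651649 ≈ 807.25, ∠ = arctan(807/20) ≈ 88.58°
pole (s+100): 100 + j807 → |·| = √(100²+807²) = √661249 ≈ 813.17, ∠ = arctan(807/100) ≈ 82.94°
pole (s+250): 250 + j807 → |·| = √(250²+807²) = √713749 ≈ 844.84, ∠ = arctan(807/250) ≈ 72.79°
∠G = 89.43° − 244.31° = -154.88°

-154.9°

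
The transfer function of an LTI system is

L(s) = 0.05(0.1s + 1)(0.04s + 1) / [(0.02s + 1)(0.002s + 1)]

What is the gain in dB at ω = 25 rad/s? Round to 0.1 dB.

-15.4 dB

At ω = 25 rad/s:
zero (1 + j25·0.1) = 1 + j2.5 → |·| ≈ 2.6926, ∠ ≈ 68.20°
zero (1 + j25·0.04) = 1 + j1 → |·| ≈ 1.4142, ∠ ≈ 45.00°
pole (1 + j25·0.02) = 1 + j0.5 → |·| ≈ 1.118, ∠ ≈ 26.57°
pole (1 + j25·0.002) = 1 + j0.05 → |·| ≈ 1.0012, ∠ ≈ 2.86°
|L| = 0.05 · 2.6926 · 1.4142 / (1.118 · 1.0012) ≈ 0.17009
Gain = 20 log₁₀(0.17009) ≈ -15.39 dB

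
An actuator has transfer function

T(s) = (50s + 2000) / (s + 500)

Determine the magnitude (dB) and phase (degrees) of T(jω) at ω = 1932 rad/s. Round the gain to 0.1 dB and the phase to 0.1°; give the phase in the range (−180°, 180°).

33.7 dB, 13.3°

Substitute s = j1932:
Numerator: 50(j1932) + 2000 = 2000 + j96600
Denominator: (j1932) + 500 = 500 + j1932
|N| = √(2000² + 96600²) ≈ 96621, ∠N ≈ 88.81°
|D| = √(500² + 1932²) ≈ 1995.7, ∠D ≈ 75.49°
|T| = 96621 / 1995.7 ≈ 48.415
Gain = 20 log₁₀(48.415) ≈ 33.70 dB
∠T = 88.81° − 75.49° = 13.32°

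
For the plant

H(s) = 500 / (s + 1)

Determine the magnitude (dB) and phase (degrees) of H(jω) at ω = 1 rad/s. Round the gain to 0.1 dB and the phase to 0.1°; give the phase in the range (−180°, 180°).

Substitute s = j1:
Numerator: 500 = 500 + j0
Denominator: (j1) + 1 = 1 + j1
|N| = √(500² + 0²) ≈ 500, ∠N ≈ 0.00°
|D| = √(1² + 1²) ≈ 1.4142, ∠D ≈ 45.00°
|H| = 500 / 1.4142 ≈ 353.56
Gain = 20 log₁₀(353.56) ≈ 50.97 dB
∠H = 0.00° − 45.00° = -45.00°

51.0 dB, -45.0°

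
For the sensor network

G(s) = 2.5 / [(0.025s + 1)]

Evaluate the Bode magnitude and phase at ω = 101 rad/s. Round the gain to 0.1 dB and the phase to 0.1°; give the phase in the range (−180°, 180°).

-0.7 dB, -68.4°

At ω = 101 rad/s:
pole (1 + j101·0.025) = 1 + j2.525 → |·| ≈ 2.7158, ∠ ≈ 68.39°
|G| = 2.5 · 1 / (2.7158) ≈ 0.92054
Gain = 20 log₁₀(0.92054) ≈ -0.72 dB
∠G = (0°) − (68.39°) = -68.39°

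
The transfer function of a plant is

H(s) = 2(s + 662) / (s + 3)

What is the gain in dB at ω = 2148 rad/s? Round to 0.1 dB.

6.4 dB

At s = jω = j2148:
zero (s+662): 662 + j2148 → |·| = √(662²+2148²) = √5052148 ≈ 2247.7, ∠ = arctan(2148/662) ≈ 72.87°
pole (s+3): 3 + j2148 → |·| = √(3²+2148²) = √4613913 ≈ 2148, ∠ = arctan(2148/3) ≈ 89.92°
|H| = 2 · 2247.7 / 2148 ≈ 2.0928
Gain = 20 log₁₀(2.0928) ≈ 6.41 dB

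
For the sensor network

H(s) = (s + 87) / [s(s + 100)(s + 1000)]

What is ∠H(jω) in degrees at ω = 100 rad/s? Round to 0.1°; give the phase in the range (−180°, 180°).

At s = jω = j100:
zero (s+87): 87 + j100 → |·| = √(87²+100²) = √17569 ≈ 132.55, ∠ = arctan(100/87) ≈ 48.98°
pole (s+100): 100 + j100 → |·| = √(100²+100²) = √20000 ≈ 141.42, ∠ = arctan(100/100) ≈ 45.00°
pole (s+1000): 1000 + j100 → |·| = √(1000²+100²) = √1010000 ≈ 1005, ∠ = arctan(100/1000) ≈ 5.71°
pole at origin: |s| = 100, ∠ = 90.00° (in denominator)
∠H = 48.98° − 140.71° = -91.73°

-91.7°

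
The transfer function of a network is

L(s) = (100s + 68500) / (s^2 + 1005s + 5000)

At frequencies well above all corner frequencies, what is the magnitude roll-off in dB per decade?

Each pole contributes −20 dB/decade at high frequency; each zero contributes +20 dB/decade.
Net: 1 zero(s) − 2 pole(s) → -20 dB/decade.

-20 dB/decade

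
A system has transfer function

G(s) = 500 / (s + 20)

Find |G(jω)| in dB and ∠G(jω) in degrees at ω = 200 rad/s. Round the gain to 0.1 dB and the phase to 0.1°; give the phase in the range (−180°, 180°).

7.9 dB, -84.3°

At s = jω = j200:
pole (s+20): 20 + j200 → |·| = √(20²+200²) = √40400 ≈ 201, ∠ = arctan(200/20) ≈ 84.29°
|G| = 500 / 201 ≈ 2.4876
Gain = 20 log₁₀(2.4876) ≈ 7.92 dB
∠G = 0.00° − 84.29° = -84.29°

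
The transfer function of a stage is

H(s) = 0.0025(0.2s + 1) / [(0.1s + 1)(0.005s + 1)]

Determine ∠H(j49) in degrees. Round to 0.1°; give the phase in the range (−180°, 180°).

At ω = 49 rad/s:
zero (1 + j49·0.2) = 1 + j9.8 → |·| ≈ 9.8509, ∠ ≈ 84.17°
pole (1 + j49·0.1) = 1 + j4.9 → |·| ≈ 5.001, ∠ ≈ 78.47°
pole (1 + j49·0.005) = 1 + j0.245 → |·| ≈ 1.0296, ∠ ≈ 13.77°
∠H = (84.17°) − (78.47° + 13.77°) = -8.07°

-8.1°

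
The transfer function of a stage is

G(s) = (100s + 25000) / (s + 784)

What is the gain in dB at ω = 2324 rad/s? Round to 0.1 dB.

Substitute s = j2324:
Numerator: 100(j2324) + 25000 = 25000 + j232400
Denominator: (j2324) + 784 = 784 + j2324
|N| = √(25000² + 232400²) ≈ 2.3374e+05, ∠N ≈ 83.86°
|D| = √(784² + 2324²) ≈ 2452.7, ∠D ≈ 71.36°
|G| = 2.3374e+05 / 2452.7 ≈ 95.299
Gain = 20 log₁₀(95.299) ≈ 39.58 dB

39.6 dB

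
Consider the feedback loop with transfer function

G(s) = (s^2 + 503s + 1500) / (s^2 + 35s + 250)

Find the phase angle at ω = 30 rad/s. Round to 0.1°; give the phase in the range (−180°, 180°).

Substitute s = j30:
Numerator: (j30)^2 + 503(j30) + 1500 = 600 + j15090
Denominator: (j30)^2 + 35(j30) + 250 = -650 + j1050
|N| = √(600² + 15090²) ≈ 15102, ∠N ≈ 87.72°
|D| = √(650² + 1050²) ≈ 1234.9, ∠D ≈ 121.76°
∠G = 87.72° − 121.76° = -34.04°

-34.0°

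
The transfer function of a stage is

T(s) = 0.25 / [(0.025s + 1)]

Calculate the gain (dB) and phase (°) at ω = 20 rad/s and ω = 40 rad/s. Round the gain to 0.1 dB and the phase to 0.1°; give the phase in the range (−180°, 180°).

At ω = 20 rad/s:
pole (1 + j20·0.025) = 1 + j0.5 → |·| ≈ 1.118, ∠ ≈ 26.57°
|T| = 0.25 · 1 / (1.118) ≈ 0.22361
Gain = 20 log₁₀(0.22361) ≈ -13.01 dB
∠T = (0°) − (26.57°) = -26.57°

At ω = 40 rad/s:
pole (1 + j40·0.025) = 1 + j1 → |·| ≈ 1.4142, ∠ ≈ 45.00°
|T| = 0.25 · 1 / (1.4142) ≈ 0.17678
Gain = 20 log₁₀(0.17678) ≈ -15.05 dB
∠T = (0°) − (45.00°) = -45.00°

ω = 20: -13.0 dB, -26.6°; ω = 40: -15.1 dB, -45.0°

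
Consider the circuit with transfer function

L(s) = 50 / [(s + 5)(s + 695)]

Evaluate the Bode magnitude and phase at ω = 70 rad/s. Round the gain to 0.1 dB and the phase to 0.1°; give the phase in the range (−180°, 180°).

At s = jω = j70:
pole (s+5): 5 + j70 → |·| = √(5²+70²) = √4925 ≈ 70.178, ∠ = arctan(70/5) ≈ 85.91°
pole (s+695): 695 + j70 → |·| = √(695²+70²) = √487925 ≈ 698.52, ∠ = arctan(70/695) ≈ 5.75°
|L| = 50 / 49021 ≈ 0.00102
Gain = 20 log₁₀(0.00102) ≈ -59.83 dB
∠L = 0.00° − 91.66° = -91.66°

-59.8 dB, -91.7°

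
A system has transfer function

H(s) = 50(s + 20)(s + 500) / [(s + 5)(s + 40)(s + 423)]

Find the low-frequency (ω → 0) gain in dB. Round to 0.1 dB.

H(0) = 50·20·500 / (5·40·423) ≈ 5.9102
20 log₁₀(5.9102) ≈ 15.43 dB

15.4 dB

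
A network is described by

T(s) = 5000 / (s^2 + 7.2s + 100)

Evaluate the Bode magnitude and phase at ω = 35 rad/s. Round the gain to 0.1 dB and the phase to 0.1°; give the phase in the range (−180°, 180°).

At s = jω = j35:
quadratic: (j35)² + 7.2·j35 + 100 = -1125 + j252 → |·| ≈ 1152.9, ∠ ≈ 167.37°
|T| = 5000 / 1152.9 ≈ 4.3369
Gain = 20 log₁₀(4.3369) ≈ 12.74 dB
∠T = 0.00° − 167.37° = -167.37°

12.7 dB, -167.4°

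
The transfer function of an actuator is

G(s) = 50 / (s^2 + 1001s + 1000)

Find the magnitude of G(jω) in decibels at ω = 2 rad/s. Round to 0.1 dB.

Substitute s = j2:
Numerator: 50 = 50 + j0
Denominator: (j2)^2 + 1001(j2) + 1000 = 996 + j2002
|N| = √(50² + 0²) ≈ 50, ∠N ≈ 0.00°
|D| = √(996² + 2002²) ≈ 2236.1, ∠D ≈ 63.55°
|G| = 50 / 2236.1 ≈ 0.02236
Gain = 20 log₁₀(0.02236) ≈ -33.01 dB

-33.0 dB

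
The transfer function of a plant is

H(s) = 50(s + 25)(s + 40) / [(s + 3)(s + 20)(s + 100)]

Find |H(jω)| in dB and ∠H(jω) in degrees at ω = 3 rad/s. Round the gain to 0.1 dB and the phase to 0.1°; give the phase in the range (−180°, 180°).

15.4 dB, -44.1°

At s = jω = j3:
zero (s+25): 25 + j3 → |·| = √(25²+3²) = √634 ≈ 25.179, ∠ = arctan(3/25) ≈ 6.84°
zero (s+40): 40 + j3 → |·| = √(40²+3²) = √1609 ≈ 40.112, ∠ = arctan(3/40) ≈ 4.29°
pole (s+3): 3 + j3 → |·| = √(3²+3²) = √18 ≈ 4.2426, ∠ = arctan(3/3) ≈ 45.00°
pole (s+20): 20 + j3 → |·| = √(20²+3²) = √409 ≈ 20.224, ∠ = arctan(3/20) ≈ 8.53°
pole (s+100): 100 + j3 → |·| = √(100²+3²) = √10009 ≈ 100.04, ∠ = arctan(3/100) ≈ 1.72°
|H| = 50 · 1010 / 8583.7 ≈ 5.8832
Gain = 20 log₁₀(5.8832) ≈ 15.39 dB
∠H = 11.13° − 55.25° = -44.12°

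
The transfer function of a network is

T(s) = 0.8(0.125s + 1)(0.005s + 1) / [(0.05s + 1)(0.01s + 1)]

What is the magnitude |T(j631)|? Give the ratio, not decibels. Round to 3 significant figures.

At ω = 631 rad/s:
zero (1 + j631·0.125) = 1 + j78.875 → |·| ≈ 78.881, ∠ ≈ 89.27°
zero (1 + j631·0.005) = 1 + j3.155 → |·| ≈ 3.3097, ∠ ≈ 72.41°
pole (1 + j631·0.05) = 1 + j31.55 → |·| ≈ 31.566, ∠ ≈ 88.18°
pole (1 + j631·0.01) = 1 + j6.31 → |·| ≈ 6.3887, ∠ ≈ 80.99°
|T| = 0.8 · 78.881 · 3.3097 / (31.566 · 6.3887) ≈ 1.0357

1.04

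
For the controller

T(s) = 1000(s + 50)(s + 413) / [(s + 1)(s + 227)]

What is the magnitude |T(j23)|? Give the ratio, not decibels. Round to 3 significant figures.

4.33e+03

At s = jω = j23:
zero (s+50): 50 + j23 → |·| = √(50²+23²) = √3029 ≈ 55.036, ∠ = arctan(23/50) ≈ 24.70°
zero (s+413): 413 + j23 → |·| = √(413²+23²) = √171098 ≈ 413.64, ∠ = arctan(23/413) ≈ 3.19°
pole (s+1): 1 + j23 → |·| = √(1²+23²) = √530 ≈ 23.022, ∠ = arctan(23/1) ≈ 87.51°
pole (s+227): 227 + j23 → |·| = √(227²+23²) = √52058 ≈ 228.16, ∠ = arctan(23/227) ≈ 5.79°
|T| = 1000 · 22765 / 5252.7 ≈ 4334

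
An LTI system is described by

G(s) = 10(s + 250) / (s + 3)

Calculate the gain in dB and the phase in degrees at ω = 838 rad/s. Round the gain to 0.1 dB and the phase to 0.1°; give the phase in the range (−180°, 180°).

20.4 dB, -16.4°

At s = jω = j838:
zero (s+250): 250 + j838 → |·| = √(250²+838²) = √764744 ≈ 874.5, ∠ = arctan(838/250) ≈ 73.39°
pole (s+3): 3 + j838 → |·| = √(3²+838²) = √702253 ≈ 838.01, ∠ = arctan(838/3) ≈ 89.79°
|G| = 10 · 874.5 / 838.01 ≈ 10.435
Gain = 20 log₁₀(10.435) ≈ 20.37 dB
∠G = 73.39° − 89.79° = -16.40°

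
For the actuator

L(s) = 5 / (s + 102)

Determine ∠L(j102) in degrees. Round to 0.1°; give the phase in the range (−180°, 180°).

At s = jω = j102:
pole (s+102): 102 + j102 → |·| = √(102²+102²) = √20808 ≈ 144.25, ∠ = arctan(102/102) ≈ 45.00°
∠L = 0.00° − 45.00° = -45.00°

-45.0°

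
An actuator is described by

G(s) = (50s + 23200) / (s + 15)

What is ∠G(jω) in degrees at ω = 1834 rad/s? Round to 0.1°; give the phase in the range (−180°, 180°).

Substitute s = j1834:
Numerator: 50(j1834) + 23200 = 23200 + j91700
Denominator: (j1834) + 15 = 15 + j1834
|N| = √(23200² + 91700²) ≈ 94589, ∠N ≈ 75.80°
|D| = √(15² + 1834²) ≈ 1834.1, ∠D ≈ 89.53°
∠G = 75.80° − 89.53° = -13.73°

-13.7°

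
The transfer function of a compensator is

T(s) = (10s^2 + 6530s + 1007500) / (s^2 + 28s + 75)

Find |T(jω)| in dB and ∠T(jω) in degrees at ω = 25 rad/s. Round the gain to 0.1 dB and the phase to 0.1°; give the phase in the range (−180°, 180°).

61.1 dB, -118.9°

Substitute s = j25:
Numerator: 10(j25)^2 + 6530(j25) + 1007500 = 1001250 + j163250
Denominator: (j25)^2 + 28(j25) + 75 = -550 + j700
|N| = √(1001250² + 163250²) ≈ 1.0145e+06, ∠N ≈ 9.26°
|D| = √(550² + 700²) ≈ 890.22, ∠D ≈ 128.16°
|T| = 1.0145e+06 / 890.22 ≈ 1139.6
Gain = 20 log₁₀(1139.6) ≈ 61.14 dB
∠T = 9.26° − 128.16° = -118.90°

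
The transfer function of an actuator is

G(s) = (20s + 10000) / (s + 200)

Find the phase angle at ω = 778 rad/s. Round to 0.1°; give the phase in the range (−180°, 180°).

-18.3°

Substitute s = j778:
Numerator: 20(j778) + 10000 = 10000 + j15560
Denominator: (j778) + 200 = 200 + j778
|N| = √(10000² + 15560²) ≈ 18496, ∠N ≈ 57.27°
|D| = √(200² + 778²) ≈ 803.3, ∠D ≈ 75.58°
∠G = 57.27° − 75.58° = -18.31°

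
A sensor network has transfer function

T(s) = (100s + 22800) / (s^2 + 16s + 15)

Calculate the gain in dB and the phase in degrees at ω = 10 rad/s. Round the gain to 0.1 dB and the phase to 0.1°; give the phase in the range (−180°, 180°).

42.0 dB, -115.5°

Substitute s = j10:
Numerator: 100(j10) + 22800 = 22800 + j1000
Denominator: (j10)^2 + 16(j10) + 15 = -85 + j160
|N| = √(22800² + 1000²) ≈ 22822, ∠N ≈ 2.51°
|D| = √(85² + 160²) ≈ 181.18, ∠D ≈ 117.98°
|T| = 22822 / 181.18 ≈ 125.96
Gain = 20 log₁₀(125.96) ≈ 42.00 dB
∠T = 2.51° − 117.98° = -115.47°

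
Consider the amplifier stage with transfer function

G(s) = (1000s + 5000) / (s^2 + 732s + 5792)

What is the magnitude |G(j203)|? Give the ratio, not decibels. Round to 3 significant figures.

Substitute s = j203:
Numerator: 1000(j203) + 5000 = 5000 + j203000
Denominator: (j203)^2 + 732(j203) + 5792 = -35417 + j148596
|N| = √(5000² + 203000²) ≈ 2.0306e+05, ∠N ≈ 88.59°
|D| = √(35417² + 148596²) ≈ 1.5276e+05, ∠D ≈ 103.41°
|G| = 2.0306e+05 / 1.5276e+05 ≈ 1.3293

1.33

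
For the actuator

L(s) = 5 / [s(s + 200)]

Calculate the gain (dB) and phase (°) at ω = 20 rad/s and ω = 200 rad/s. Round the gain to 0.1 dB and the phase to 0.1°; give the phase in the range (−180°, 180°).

At s = jω = j20:
pole (s+200): 200 + j20 → |·| = √(200²+20²) = √40400 ≈ 201, ∠ = arctan(20/200) ≈ 5.71°
pole at origin: |s| = 20, ∠ = 90.00° (in denominator)
|L| = 5 / 4020 ≈ 0.0012438
Gain = 20 log₁₀(0.0012438) ≈ -58.10 dB
∠L = 0.00° − 95.71° = -95.71°

At s = jω = j200:
pole (s+200): 200 + j200 → |·| = √(200²+200²) = √80000 ≈ 282.84, ∠ = arctan(200/200) ≈ 45.00°
pole at origin: |s| = 200, ∠ = 90.00° (in denominator)
|L| = 5 / 56568 ≈ 8.8389e-05
Gain = 20 log₁₀(8.8389e-05) ≈ -81.07 dB
∠L = 0.00° − 135.00° = -135.00°

ω = 20: -58.1 dB, -95.7°; ω = 200: -81.1 dB, -135.0°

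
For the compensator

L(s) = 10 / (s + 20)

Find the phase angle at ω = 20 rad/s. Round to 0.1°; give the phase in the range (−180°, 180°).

-45.0°

At s = jω = j20:
pole (s+20): 20 + j20 → |·| = √(20²+20²) = √800 ≈ 28.284, ∠ = arctan(20/20) ≈ 45.00°
∠L = 0.00° − 45.00° = -45.00°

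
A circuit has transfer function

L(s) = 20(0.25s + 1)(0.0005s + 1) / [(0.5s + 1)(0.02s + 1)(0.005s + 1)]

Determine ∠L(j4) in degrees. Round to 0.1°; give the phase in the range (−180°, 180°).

-24.0°

At ω = 4 rad/s:
zero (1 + j4·0.25) = 1 + j1 → |·| ≈ 1.4142, ∠ ≈ 45.00°
zero (1 + j4·0.0005) = 1 + j0.002 → |·| ≈ 1, ∠ ≈ 0.11°
pole (1 + j4·0.5) = 1 + j2 → |·| ≈ 2.2361, ∠ ≈ 63.43°
pole (1 + j4·0.02) = 1 + j0.08 → |·| ≈ 1.0032, ∠ ≈ 4.57°
pole (1 + j4·0.005) = 1 + j0.02 → |·| ≈ 1.0002, ∠ ≈ 1.15°
∠L = (45.00° + 0.11°) − (63.43° + 4.57° + 1.15°) = -24.04°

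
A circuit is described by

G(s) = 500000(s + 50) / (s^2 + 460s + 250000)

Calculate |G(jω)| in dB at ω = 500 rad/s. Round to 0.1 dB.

60.8 dB

At s = jω = j500:
zero (s+50): 50 + j500 → |·| = √(50²+500²) = √252500 ≈ 502.49, ∠ = arctan(500/50) ≈ 84.29°
quadratic: (j500)² + 460·j500 + 250000 = 0 + j230000 → |·| ≈ 2.3e+05, ∠ ≈ 90.00°
|G| = 500000 · 502.49 / 2.3e+05 ≈ 1092.4
Gain = 20 log₁₀(1092.4) ≈ 60.77 dB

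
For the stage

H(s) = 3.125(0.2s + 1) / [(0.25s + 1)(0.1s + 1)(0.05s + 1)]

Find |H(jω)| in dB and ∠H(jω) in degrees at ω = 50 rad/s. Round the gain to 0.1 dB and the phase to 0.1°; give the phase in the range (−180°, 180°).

At ω = 50 rad/s:
zero (1 + j50·0.2) = 1 + j10 → |·| ≈ 10.05, ∠ ≈ 84.29°
pole (1 + j50·0.25) = 1 + j12.5 → |·| ≈ 12.54, ∠ ≈ 85.43°
pole (1 + j50·0.1) = 1 + j5 → |·| ≈ 5.099, ∠ ≈ 78.69°
pole (1 + j50·0.05) = 1 + j2.5 → |·| ≈ 2.6926, ∠ ≈ 68.20°
|H| = 3.125 · 10.05 / (12.54 · 5.099 · 2.6926) ≈ 0.18242
Gain = 20 log₁₀(0.18242) ≈ -14.78 dB
∠H = (84.29°) − (85.43° + 78.69° + 68.20°) = -148.03°

-14.8 dB, -148.0°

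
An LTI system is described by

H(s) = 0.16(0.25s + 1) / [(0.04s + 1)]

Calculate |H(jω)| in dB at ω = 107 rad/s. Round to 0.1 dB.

-0.2 dB

At ω = 107 rad/s:
zero (1 + j107·0.25) = 1 + j26.75 → |·| ≈ 26.769, ∠ ≈ 87.86°
pole (1 + j107·0.04) = 1 + j4.28 → |·| ≈ 4.3953, ∠ ≈ 76.85°
|H| = 0.16 · 26.769 / (4.3953) ≈ 0.97446
Gain = 20 log₁₀(0.97446) ≈ -0.22 dB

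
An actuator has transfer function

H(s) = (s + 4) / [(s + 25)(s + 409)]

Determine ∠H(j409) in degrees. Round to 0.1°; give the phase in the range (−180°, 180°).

-42.1°

At s = jω = j409:
zero (s+4): 4 + j409 → |·| = √(4²+409²) = √167297 ≈ 409.02, ∠ = arctan(409/4) ≈ 89.44°
pole (s+25): 25 + j409 → |·| = √(25²+409²) = √167906 ≈ 409.76, ∠ = arctan(409/25) ≈ 86.50°
pole (s+409): 409 + j409 → |·| = √(409²+409²) = √334562 ≈ 578.41, ∠ = arctan(409/409) ≈ 45.00°
∠H = 89.44° − 131.50° = -42.06°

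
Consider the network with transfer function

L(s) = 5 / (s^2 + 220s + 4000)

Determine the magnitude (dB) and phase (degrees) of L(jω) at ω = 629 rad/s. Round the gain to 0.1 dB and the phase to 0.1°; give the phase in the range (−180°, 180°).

Substitute s = j629:
Numerator: 5 = 5 + j0
Denominator: (j629)^2 + 220(j629) + 4000 = -391641 + j138380
|N| = √(5² + 0²) ≈ 5, ∠N ≈ 0.00°
|D| = √(391641² + 138380²) ≈ 4.1537e+05, ∠D ≈ 160.54°
|L| = 5 / 4.1537e+05 ≈ 1.2037e-05
Gain = 20 log₁₀(1.2037e-05) ≈ -98.39 dB
∠L = 0.00° − 160.54° = -160.54°

-98.4 dB, -160.5°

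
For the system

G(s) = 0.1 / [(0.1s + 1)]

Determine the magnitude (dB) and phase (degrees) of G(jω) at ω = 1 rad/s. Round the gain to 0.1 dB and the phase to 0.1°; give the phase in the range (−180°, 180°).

At ω = 1 rad/s:
pole (1 + j1·0.1) = 1 + j0.1 → |·| ≈ 1.005, ∠ ≈ 5.71°
|G| = 0.1 · 1 / (1.005) ≈ 0.099502
Gain = 20 log₁₀(0.099502) ≈ -20.04 dB
∠G = (0°) − (5.71°) = -5.71°

-20.0 dB, -5.7°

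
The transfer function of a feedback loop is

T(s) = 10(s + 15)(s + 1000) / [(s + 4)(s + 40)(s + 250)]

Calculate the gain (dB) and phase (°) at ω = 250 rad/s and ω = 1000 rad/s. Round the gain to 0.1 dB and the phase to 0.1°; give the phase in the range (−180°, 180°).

ω = 250: -18.8 dB, -114.4°; ω = 1000: -37.3 dB, -119.3°

At s = jω = j250:
zero (s+15): 15 + j250 → |·| = √(15²+250²) = √62725 ≈ 250.45, ∠ = arctan(250/15) ≈ 86.57°
zero (s+1000): 1000 + j250 → |·| = √(1000²+250²) = √1062500 ≈ 1030.8, ∠ = arctan(250/1000) ≈ 14.04°
pole (s+4): 4 + j250 → |·| = √(4²+250²) = √62516 ≈ 250.03, ∠ = arctan(250/4) ≈ 89.08°
pole (s+40): 40 + j250 → |·| = √(40²+250²) = √64100 ≈ 253.18, ∠ = arctan(250/40) ≈ 80.91°
pole (s+250): 250 + j250 → |·| = √(250²+250²) = √125000 ≈ 353.55, ∠ = arctan(250/250) ≈ 45.00°
|T| = 10 · 2.5816e+05 / 2.2381e+07 ≈ 0.11535
Gain = 20 log₁₀(0.11535) ≈ -18.76 dB
∠T = 100.61° − 214.99° = -114.38°

At s = jω = j1000:
zero (s+15): 15 + j1000 → |·| = √(15²+1000²) = √1000225 ≈ 1000.1, ∠ = arctan(1000/15) ≈ 89.14°
zero (s+1000): 1000 + j1000 → |·| = √(1000²+1000²) = √2000000 ≈ 1414.2, ∠ = arctan(1000/1000) ≈ 45.00°
pole (s+4): 4 + j1000 → |·| = √(4²+1000²) = √1000016 ≈ 1000, ∠ = arctan(1000/4) ≈ 89.77°
pole (s+40): 40 + j1000 → |·| = √(40²+1000²) = √1001600 ≈ 1000.8, ∠ = arctan(1000/40) ≈ 87.71°
pole (s+250): 250 + j1000 → |·| = √(250²+1000²) = √1062500 ≈ 1030.8, ∠ = arctan(1000/250) ≈ 75.96°
|T| = 10 · 1.4143e+06 / 1.0316e+09 ≈ 0.01371
Gain = 20 log₁₀(0.01371) ≈ -37.26 dB
∠T = 134.14° − 253.44° = -119.30°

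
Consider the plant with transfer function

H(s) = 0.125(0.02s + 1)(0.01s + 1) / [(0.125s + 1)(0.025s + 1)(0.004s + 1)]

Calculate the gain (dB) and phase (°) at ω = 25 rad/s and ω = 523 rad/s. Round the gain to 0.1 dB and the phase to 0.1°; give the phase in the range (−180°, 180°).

ω = 25: -28.6 dB, -69.4°; ω = 523: -49.1 dB, -75.5°

At ω = 25 rad/s:
zero (1 + j25·0.02) = 1 + j0.5 → |·| ≈ 1.118, ∠ ≈ 26.57°
zero (1 + j25·0.01) = 1 + j0.25 → |·| ≈ 1.0308, ∠ ≈ 14.04°
pole (1 + j25·0.125) = 1 + j3.125 → |·| ≈ 3.2811, ∠ ≈ 72.26°
pole (1 + j25·0.025) = 1 + j0.625 → |·| ≈ 1.1792, ∠ ≈ 32.01°
pole (1 + j25·0.004) = 1 + j0.1 → |·| ≈ 1.005, ∠ ≈ 5.71°
|H| = 0.125 · 1.118 · 1.0308 / (3.2811 · 1.1792 · 1.005) ≈ 0.037047
Gain = 20 log₁₀(0.037047) ≈ -28.62 dB
∠H = (26.57° + 14.04°) − (72.26° + 32.01° + 5.71°) = -69.37°

At ω = 523 rad/s:
zero (1 + j523·0.02) = 1 + j10.46 → |·| ≈ 10.508, ∠ ≈ 84.54°
zero (1 + j523·0.01) = 1 + j5.23 → |·| ≈ 5.3247, ∠ ≈ 79.18°
pole (1 + j523·0.125) = 1 + j65.375 → |·| ≈ 65.383, ∠ ≈ 89.12°
pole (1 + j523·0.025) = 1 + j13.075 → |·| ≈ 13.113, ∠ ≈ 85.63°
pole (1 + j523·0.004) = 1 + j2.092 → |·| ≈ 2.3187, ∠ ≈ 64.45°
|H| = 0.125 · 10.508 · 5.3247 / (65.383 · 13.113 · 2.3187) ≈ 0.0035181
Gain = 20 log₁₀(0.0035181) ≈ -49.07 dB
∠H = (84.54° + 79.18°) − (89.12° + 85.63° + 64.45°) = -75.48°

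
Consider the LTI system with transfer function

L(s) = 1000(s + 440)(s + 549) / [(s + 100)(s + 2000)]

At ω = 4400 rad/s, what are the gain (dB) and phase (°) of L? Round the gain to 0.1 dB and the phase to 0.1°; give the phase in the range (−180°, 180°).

At s = jω = j4400:
zero (s+440): 440 + j4400 → |·| = √(440²+4400²) = √19553600 ≈ 4421.9, ∠ = arctan(4400/440) ≈ 84.29°
zero (s+549): 549 + j4400 → |·| = √(549²+4400²) = √19661401 ≈ 4434.1, ∠ = arctan(4400/549) ≈ 82.89°
pole (s+100): 100 + j4400 → |·| = √(100²+4400²) = √19370000 ≈ 4401.1, ∠ = arctan(4400/100) ≈ 88.70°
pole (s+2000): 2000 + j4400 → |·| = √(2000²+4400²) = √23360000 ≈ 4833.2, ∠ = arctan(4400/2000) ≈ 65.56°
|L| = 1000 · 1.9607e+07 / 2.1271e+07 ≈ 921.77
Gain = 20 log₁₀(921.77) ≈ 59.29 dB
∠L = 167.18° − 154.26° = 12.92°

59.3 dB, 12.9°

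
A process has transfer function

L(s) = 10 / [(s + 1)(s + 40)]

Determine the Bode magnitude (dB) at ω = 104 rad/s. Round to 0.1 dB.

At s = jω = j104:
pole (s+1): 1 + j104 → |·| = √(1²+104²) = √10817 ≈ 104, ∠ = arctan(104/1) ≈ 89.45°
pole (s+40): 40 + j104 → |·| = √(40²+104²) = √12416 ≈ 111.43, ∠ = arctan(104/40) ≈ 68.96°
|L| = 10 / 11589 ≈ 0.00086289
Gain = 20 log₁₀(0.00086289) ≈ -61.28 dB

-61.3 dB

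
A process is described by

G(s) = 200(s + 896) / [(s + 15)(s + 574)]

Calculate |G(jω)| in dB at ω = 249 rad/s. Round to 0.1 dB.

1.5 dB

At s = jω = j249:
zero (s+896): 896 + j249 → |·| = √(896²+249²) = √864817 ≈ 929.96, ∠ = arctan(249/896) ≈ 15.53°
pole (s+15): 15 + j249 → |·| = √(15²+249²) = √62226 ≈ 249.45, ∠ = arctan(249/15) ≈ 86.55°
pole (s+574): 574 + j249 → |·| = √(574²+249²) = √391477 ≈ 625.68, ∠ = arctan(249/574) ≈ 23.45°
|G| = 200 · 929.96 / 1.5608e+05 ≈ 1.1916
Gain = 20 log₁₀(1.1916) ≈ 1.52 dB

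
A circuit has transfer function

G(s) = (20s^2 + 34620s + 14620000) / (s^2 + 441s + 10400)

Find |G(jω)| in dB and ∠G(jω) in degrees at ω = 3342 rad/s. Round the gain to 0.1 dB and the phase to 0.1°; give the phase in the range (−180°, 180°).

Substitute s = j3342:
Numerator: 20(j3342)^2 + 34620(j3342) + 14620000 = -208759280 + j115700040
Denominator: (j3342)^2 + 441(j3342) + 10400 = -11158564 + j1473822
|N| = √(208759280² + 115700040²) ≈ 2.3868e+08, ∠N ≈ 151.00°
|D| = √(11158564² + 1473822²) ≈ 1.1255e+07, ∠D ≈ 172.48°
|G| = 2.3868e+08 / 1.1255e+07 ≈ 21.207
Gain = 20 log₁₀(21.207) ≈ 26.53 dB
∠G = 151.00° − 172.48° = -21.48°

26.5 dB, -21.5°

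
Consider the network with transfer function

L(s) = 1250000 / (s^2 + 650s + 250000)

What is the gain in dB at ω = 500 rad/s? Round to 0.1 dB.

11.7 dB

At s = jω = j500:
quadratic: (j500)² + 650·j500 + 250000 = 0 + j325000 → |·| ≈ 3.25e+05, ∠ ≈ 90.00°
|L| = 1250000 / 3.25e+05 ≈ 3.8462
Gain = 20 log₁₀(3.8462) ≈ 11.70 dB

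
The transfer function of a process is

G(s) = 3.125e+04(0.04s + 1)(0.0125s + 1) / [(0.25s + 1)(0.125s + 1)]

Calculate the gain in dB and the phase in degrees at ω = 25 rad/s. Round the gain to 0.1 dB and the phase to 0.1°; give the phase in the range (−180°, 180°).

At ω = 25 rad/s:
zero (1 + j25·0.04) = 1 + j1 → |·| ≈ 1.4142, ∠ ≈ 45.00°
zero (1 + j25·0.0125) = 1 + j0.3125 → |·| ≈ 1.0477, ∠ ≈ 17.35°
pole (1 + j25·0.25) = 1 + j6.25 → |·| ≈ 6.3295, ∠ ≈ 80.91°
pole (1 + j25·0.125) = 1 + j3.125 → |·| ≈ 3.2811, ∠ ≈ 72.26°
|G| = 3.125e+04 · 1.4142 · 1.0477 / (6.3295 · 3.2811) ≈ 2229.5
Gain = 20 log₁₀(2229.5) ≈ 66.96 dB
∠G = (45.00° + 17.35°) − (80.91° + 72.26°) = -90.82°

67.0 dB, -90.8°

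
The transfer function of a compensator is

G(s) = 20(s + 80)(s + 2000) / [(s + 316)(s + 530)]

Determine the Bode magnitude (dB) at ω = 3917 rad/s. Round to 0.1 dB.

At s = jω = j3917:
zero (s+80): 80 + j3917 → |·| = √(80²+3917²) = √15349289 ≈ 3917.8, ∠ = arctan(3917/80) ≈ 88.83°
zero (s+2000): 2000 + j3917 → |·| = √(2000²+3917²) = √19342889 ≈ 4398.1, ∠ = arctan(3917/2000) ≈ 62.95°
pole (s+316): 316 + j3917 → |·| = √(316²+3917²) = √15442745 ≈ 3929.7, ∠ = arctan(3917/316) ≈ 85.39°
pole (s+530): 530 + j3917 → |·| = √(530²+3917²) = √15623789 ≈ 3952.7, ∠ = arctan(3917/530) ≈ 82.29°
|G| = 20 · 1.7231e+07 / 1.5533e+07 ≈ 22.186
Gain = 20 log₁₀(22.186) ≈ 26.92 dB

26.9 dB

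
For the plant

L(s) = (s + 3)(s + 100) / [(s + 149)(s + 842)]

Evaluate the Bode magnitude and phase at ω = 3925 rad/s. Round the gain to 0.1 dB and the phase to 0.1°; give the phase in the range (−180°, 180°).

-0.2 dB, 12.8°

At s = jω = j3925:
zero (s+3): 3 + j3925 → |·| = √(3²+3925²) = √15405634 ≈ 3925, ∠ = arctan(3925/3) ≈ 89.96°
zero (s+100): 100 + j3925 → |·| = √(100²+3925²) = √15415625 ≈ 3926.3, ∠ = arctan(3925/100) ≈ 88.54°
pole (s+149): 149 + j3925 → |·| = √(149²+3925²) = √15427826 ≈ 3927.8, ∠ = arctan(3925/149) ≈ 87.83°
pole (s+842): 842 + j3925 → |·| = √(842²+3925²) = √16114589 ≈ 4014.3, ∠ = arctan(3925/842) ≈ 77.89°
|L| = 1 · 1.5411e+07 / 1.5767e+07 ≈ 0.97742
Gain = 20 log₁₀(0.97742) ≈ -0.20 dB
∠L = 178.50° − 165.72° = 12.78°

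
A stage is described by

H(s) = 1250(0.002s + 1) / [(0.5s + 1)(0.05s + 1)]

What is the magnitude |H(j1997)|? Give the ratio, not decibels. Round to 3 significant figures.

0.0516

At ω = 1997 rad/s:
zero (1 + j1997·0.002) = 1 + j3.994 → |·| ≈ 4.1173, ∠ ≈ 75.94°
pole (1 + j1997·0.5) = 1 + j998.5 → |·| ≈ 998.5, ∠ ≈ 89.94°
pole (1 + j1997·0.05) = 1 + j99.85 → |·| ≈ 99.855, ∠ ≈ 89.43°
|H| = 1250 · 4.1173 / (998.5 · 99.855) ≈ 0.051618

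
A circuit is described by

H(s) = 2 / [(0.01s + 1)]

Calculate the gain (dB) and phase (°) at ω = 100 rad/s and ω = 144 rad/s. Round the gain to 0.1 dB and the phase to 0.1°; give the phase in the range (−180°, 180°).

ω = 100: 3.0 dB, -45.0°; ω = 144: 1.1 dB, -55.2°

At ω = 100 rad/s:
pole (1 + j100·0.01) = 1 + j1 → |·| ≈ 1.4142, ∠ ≈ 45.00°
|H| = 2 · 1 / (1.4142) ≈ 1.4142
Gain = 20 log₁₀(1.4142) ≈ 3.01 dB
∠H = (0°) − (45.00°) = -45.00°

At ω = 144 rad/s:
pole (1 + j144·0.01) = 1 + j1.44 → |·| ≈ 1.7532, ∠ ≈ 55.22°
|H| = 2 · 1 / (1.7532) ≈ 1.1408
Gain = 20 log₁₀(1.1408) ≈ 1.14 dB
∠H = (0°) − (55.22°) = -55.22°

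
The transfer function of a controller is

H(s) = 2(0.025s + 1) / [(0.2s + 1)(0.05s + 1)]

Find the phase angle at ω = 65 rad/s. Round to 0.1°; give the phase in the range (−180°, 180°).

-100.1°

At ω = 65 rad/s:
zero (1 + j65·0.025) = 1 + j1.625 → |·| ≈ 1.908, ∠ ≈ 58.39°
pole (1 + j65·0.2) = 1 + j13 → |·| ≈ 13.038, ∠ ≈ 85.60°
pole (1 + j65·0.05) = 1 + j3.25 → |·| ≈ 3.4004, ∠ ≈ 72.90°
∠H = (58.39°) − (85.60° + 72.90°) = -100.11°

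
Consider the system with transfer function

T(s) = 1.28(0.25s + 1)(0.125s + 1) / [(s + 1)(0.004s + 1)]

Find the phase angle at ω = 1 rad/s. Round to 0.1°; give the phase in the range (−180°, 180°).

-24.1°

At ω = 1 rad/s:
zero (1 + j1·0.25) = 1 + j0.25 → |·| ≈ 1.0308, ∠ ≈ 14.04°
zero (1 + j1·0.125) = 1 + j0.125 → |·| ≈ 1.0078, ∠ ≈ 7.13°
pole (1 + j1·1) = 1 + j1 → |·| ≈ 1.4142, ∠ ≈ 45.00°
pole (1 + j1·0.004) = 1 + j0.004 → |·| ≈ 1, ∠ ≈ 0.23°
∠T = (14.04° + 7.13°) − (45.00° + 0.23°) = -24.06°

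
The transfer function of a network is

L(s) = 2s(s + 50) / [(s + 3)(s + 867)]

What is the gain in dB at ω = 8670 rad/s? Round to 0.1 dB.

6.0 dB

At s = jω = j8670:
zero (s+50): 50 + j8670 → |·| = √(50²+8670²) = √75171400 ≈ 8670.1, ∠ = arctan(8670/50) ≈ 89.67°
zero at origin: s = j8670 → |·| = 8670, ∠ = 90.00°
pole (s+3): 3 + j8670 → |·| = √(3²+8670²) = √75168909 ≈ 8670, ∠ = arctan(8670/3) ≈ 89.98°
pole (s+867): 867 + j8670 → |·| = √(867²+8670²) = √75920589 ≈ 8713.2, ∠ = arctan(8670/867) ≈ 84.29°
|L| = 2 · 7.517e+07 / 7.5543e+07 ≈ 1.9901
Gain = 20 log₁₀(1.9901) ≈ 5.98 dB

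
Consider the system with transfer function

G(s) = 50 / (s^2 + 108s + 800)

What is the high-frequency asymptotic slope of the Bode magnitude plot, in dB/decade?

-40 dB/decade

Each pole contributes −20 dB/decade at high frequency; each zero contributes +20 dB/decade.
Net: 0 zero(s) − 2 pole(s) → -40 dB/decade.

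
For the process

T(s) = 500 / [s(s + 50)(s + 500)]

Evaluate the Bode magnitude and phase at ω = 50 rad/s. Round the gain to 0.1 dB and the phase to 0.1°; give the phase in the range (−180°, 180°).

-71.0 dB, -140.7°

At s = jω = j50:
pole (s+50): 50 + j50 → |·| = √(50²+50²) = √5000 ≈ 70.711, ∠ = arctan(50/50) ≈ 45.00°
pole (s+500): 500 + j50 → |·| = √(500²+50²) = √252500 ≈ 502.49, ∠ = arctan(50/500) ≈ 5.71°
pole at origin: |s| = 50, ∠ = 90.00° (in denominator)
|T| = 500 / 1.7766e+06 ≈ 0.00028144
Gain = 20 log₁₀(0.00028144) ≈ -71.01 dB
∠T = 0.00° − 140.71° = -140.71°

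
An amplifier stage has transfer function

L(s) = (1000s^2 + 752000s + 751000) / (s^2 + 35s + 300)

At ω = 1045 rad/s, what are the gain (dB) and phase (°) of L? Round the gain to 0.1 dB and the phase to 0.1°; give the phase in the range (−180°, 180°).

Substitute s = j1045:
Numerator: 1000(j1045)^2 + 752000(j1045) + 751000 = -1091274000 + j785840000
Denominator: (j1045)^2 + 35(j1045) + 300 = -1091725 + j36575
|N| = √(1091274000² + 785840000²) ≈ 1.3448e+09, ∠N ≈ 144.24°
|D| = √(1091725² + 36575²) ≈ 1.0923e+06, ∠D ≈ 178.08°
|L| = 1.3448e+09 / 1.0923e+06 ≈ 1231.2
Gain = 20 log₁₀(1231.2) ≈ 61.81 dB
∠L = 144.24° − 178.08° = -33.84°

61.8 dB, -33.8°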